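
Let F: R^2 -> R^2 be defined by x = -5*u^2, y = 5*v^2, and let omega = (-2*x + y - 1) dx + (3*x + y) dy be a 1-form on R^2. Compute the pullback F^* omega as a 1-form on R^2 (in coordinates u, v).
F^* omega = (10*u*(-10*u^2 - 5*v^2 + 1)) du + (50*v*(-3*u^2 + v^2)) dv

Using F^*(f dg) = (f ∘ F) d(g ∘ F), substitute each coordinate x_i by F_i(u, v) in f_i, and replace dx_i by d F_i = (∂F_i/∂u) du + (∂F_i/∂v) dv.
  For the x component: f_1(F) = 10*u^2 + 5*v^2 - 1; d F_1 = (-10*u) du + (0) dv
  For the y component: f_2(F) = -15*u^2 + 5*v^2; d F_2 = (0) du + (10*v) dv
Combining and collecting du, dv coefficients:
  coeff of du: 10*u*(-10*u^2 - 5*v^2 + 1)
  coeff of dv: 50*v*(-3*u^2 + v^2)
F^* omega = (10*u*(-10*u^2 - 5*v^2 + 1)) du + (50*v*(-3*u^2 + v^2)) dv.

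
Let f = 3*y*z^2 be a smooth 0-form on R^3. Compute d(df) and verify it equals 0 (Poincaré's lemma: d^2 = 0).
d(df) = 0

Step 1: df = sum_i (∂f/∂x_i) dx_i = (0) dx + (3*z^2) dy + (6*y*z) dz.
Step 2: Apply d again. Using the 1-form formula, the coefficient of dx ∧ dy in d(df) is ∂^2 f/∂x ∂y - ∂^2 f/∂y ∂x = (0) - (0) = 0 (equality of mixed partials for smooth f).
Similarly for dx ∧ dz and dy ∧ dz — all coefficients vanish. So d(df) = 0.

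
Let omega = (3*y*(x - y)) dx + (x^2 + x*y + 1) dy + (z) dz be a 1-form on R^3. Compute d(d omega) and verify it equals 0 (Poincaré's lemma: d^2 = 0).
d(d omega) = 0

Step 1: d omega = sum_{i<j} (∂f_j/∂x_i - ∂f_i/∂x_j) dx_i ∧ dx_j:
  coeff of dx ∧ dy: -x + 7*y
  coeff of dx ∧ dz: 0
  coeff of dy ∧ dz: 0
Step 2: Apply d again to each 2-form coefficient. The only possible 3-form in R^3 is dx ∧ dy ∧ dz, with coefficient
  ∂(coeff of dy∧dz)/∂x - ∂(coeff of dx∧dz)/∂y + ∂(coeff of dx∧dy)/∂z
  = ∂/∂x (0) - ∂/∂y (0) + ∂/∂z (-x + 7*y).
Each of these terms simplifies to sums of mixed partials that cancel in pairs. The result is 0 (by equality of mixed partials for smooth functions — Schwarz / Clairaut).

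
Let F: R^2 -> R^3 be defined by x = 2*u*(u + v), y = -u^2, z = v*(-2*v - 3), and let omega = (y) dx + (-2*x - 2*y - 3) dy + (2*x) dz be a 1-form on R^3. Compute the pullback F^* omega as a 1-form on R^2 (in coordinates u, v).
F^* omega = (6*u*(u*v + 1)) du + (2*u*(-u^2 - 8*u*v - 6*u - 8*v^2 - 6*v)) dv

Using F^*(f dg) = (f ∘ F) d(g ∘ F), substitute each coordinate x_i by F_i(u, v) in f_i, and replace dx_i by d F_i = (∂F_i/∂u) du + (∂F_i/∂v) dv.
  For the x component: f_1(F) = -u^2; d F_1 = (4*u + 2*v) du + (2*u) dv
  For the y component: f_2(F) = -2*u^2 - 4*u*v - 3; d F_2 = (-2*u) du + (0) dv
  For the z component: f_3(F) = 4*u*(u + v); d F_3 = (0) du + (-4*v - 3) dv
Combining and collecting du, dv coefficients:
  coeff of du: 6*u*(u*v + 1)
  coeff of dv: 2*u*(-u^2 - 8*u*v - 6*u - 8*v^2 - 6*v)
F^* omega = (6*u*(u*v + 1)) du + (2*u*(-u^2 - 8*u*v - 6*u - 8*v^2 - 6*v)) dv.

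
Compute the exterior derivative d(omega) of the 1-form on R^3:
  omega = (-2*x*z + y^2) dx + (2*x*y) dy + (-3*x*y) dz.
d(omega) = (2*x - 3*y) dx ∧ dz + (-3*x) dy ∧ dz

For a 1-form omega = sum_i f_i dx_i, the exterior derivative is
  d(omega) = sum_{i < j} (∂f_j/∂x_i - ∂f_i/∂x_j) dx_i ∧ dx_j.
  coefficient of dx ∧ dz: ∂f_3/∂x - ∂f_1/∂z = ∂(-3*x*y)/∂x - ∂(-2*x*z + y^2)/∂z = 2*x - 3*y
  coefficient of dy ∧ dz: ∂f_3/∂y - ∂f_2/∂z = ∂(-3*x*y)/∂y - ∂(2*x*y)/∂z = -3*x
Assembling: d(omega) = (2*x - 3*y) dx ∧ dz + (-3*x) dy ∧ dz.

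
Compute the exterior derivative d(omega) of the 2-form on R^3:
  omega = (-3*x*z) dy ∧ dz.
d(omega) = (-3*z) dx ∧ dy ∧ dz

For a 2-form omega = sum_{i<j} g_{ij} dx_i ∧ dx_j, the exterior derivative is
  d(omega) = sum_{i<j} d(g_{ij}) ∧ dx_i ∧ dx_j = sum_{i<j, k} (∂g_{ij}/∂x_k) dx_k ∧ dx_i ∧ dx_j.
Expand each term, using dx_k ∧ dx_i ∧ dx_j = sgn(permutation) dx_{(a)} ∧ dx_{(b)} ∧ dx_{(c)} with (a < b < c) sorted:
  d(-3*x*z) includes (∂/∂x)(-3*x*z) dx = (-3*z) dx, which multiplied by dy ∧ dz gives (-3*z) dx ∧ dy ∧ dz
Collecting like 3-forms: d(omega) = (-3*z) dx ∧ dy ∧ dz.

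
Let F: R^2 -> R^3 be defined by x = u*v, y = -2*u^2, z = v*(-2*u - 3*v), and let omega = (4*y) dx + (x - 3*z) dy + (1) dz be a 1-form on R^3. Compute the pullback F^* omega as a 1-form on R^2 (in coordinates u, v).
F^* omega = (2*v*(-18*u^2 - 18*u*v - 1)) du + (-8*u^3 - 2*u - 6*v) dv

Using F^*(f dg) = (f ∘ F) d(g ∘ F), substitute each coordinate x_i by F_i(u, v) in f_i, and replace dx_i by d F_i = (∂F_i/∂u) du + (∂F_i/∂v) dv.
  For the x component: f_1(F) = -8*u^2; d F_1 = (v) du + (u) dv
  For the y component: f_2(F) = v*(7*u + 9*v); d F_2 = (-4*u) du + (0) dv
  For the z component: f_3(F) = 1; d F_3 = (-2*v) du + (-2*u - 6*v) dv
Combining and collecting du, dv coefficients:
  coeff of du: 2*v*(-18*u^2 - 18*u*v - 1)
  coeff of dv: -8*u^3 - 2*u - 6*v
F^* omega = (2*v*(-18*u^2 - 18*u*v - 1)) du + (-8*u^3 - 2*u - 6*v) dv.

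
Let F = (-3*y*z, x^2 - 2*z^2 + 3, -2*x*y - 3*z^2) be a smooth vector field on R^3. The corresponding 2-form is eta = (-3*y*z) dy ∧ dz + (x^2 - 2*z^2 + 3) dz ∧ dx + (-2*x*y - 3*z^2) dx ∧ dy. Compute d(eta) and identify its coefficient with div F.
d(eta) = (-6*z) dx ∧ dy ∧ dz; div F = -6*z

For a 2-form in R^3 of the form above, applying d gives a 3-form with coefficient ∂P/∂x + ∂Q/∂y + ∂R/∂z:
  ∂P/∂x = 0
  ∂Q/∂y = 0
  ∂R/∂z = -6*z
Sum = -6*z, which is exactly div F.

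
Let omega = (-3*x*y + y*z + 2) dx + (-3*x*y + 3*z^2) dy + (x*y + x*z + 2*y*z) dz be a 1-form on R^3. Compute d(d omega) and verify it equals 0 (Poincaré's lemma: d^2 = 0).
d(d omega) = 0

Step 1: d omega = sum_{i<j} (∂f_j/∂x_i - ∂f_i/∂x_j) dx_i ∧ dx_j:
  coeff of dx ∧ dy: 3*x - 3*y - z
  coeff of dx ∧ dz: z
  coeff of dy ∧ dz: x - 4*z
Step 2: Apply d again to each 2-form coefficient. The only possible 3-form in R^3 is dx ∧ dy ∧ dz, with coefficient
  ∂(coeff of dy∧dz)/∂x - ∂(coeff of dx∧dz)/∂y + ∂(coeff of dx∧dy)/∂z
  = ∂/∂x (x - 4*z) - ∂/∂y (z) + ∂/∂z (3*x - 3*y - z).
Each of these terms simplifies to sums of mixed partials that cancel in pairs. The result is 0 (by equality of mixed partials for smooth functions — Schwarz / Clairaut).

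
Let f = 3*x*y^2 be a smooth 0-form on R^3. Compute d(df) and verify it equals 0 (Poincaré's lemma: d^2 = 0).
d(df) = 0

Step 1: df = sum_i (∂f/∂x_i) dx_i = (3*y^2) dx + (6*x*y) dy + (0) dz.
Step 2: Apply d again. Using the 1-form formula, the coefficient of dx ∧ dy in d(df) is ∂^2 f/∂x ∂y - ∂^2 f/∂y ∂x = (6*y) - (6*y) = 0 (equality of mixed partials for smooth f).
Similarly for dx ∧ dz and dy ∧ dz — all coefficients vanish. So d(df) = 0.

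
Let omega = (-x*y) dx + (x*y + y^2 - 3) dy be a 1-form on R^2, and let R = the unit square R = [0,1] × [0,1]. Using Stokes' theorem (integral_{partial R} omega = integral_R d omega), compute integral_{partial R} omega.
integral_(partial R) omega = 1

Stokes: integral_partial_R omega = integral_R d omega with d omega = (∂Q/∂x - ∂P/∂y) dx ∧ dy.
  ∂Q/∂x = y
  ∂P/∂y = -x
  integrand = ∂Q/∂x - ∂P/∂y = x + y.
Integrating over R: integral_0^1 integral_0^1 (x + y) dx dy = 1.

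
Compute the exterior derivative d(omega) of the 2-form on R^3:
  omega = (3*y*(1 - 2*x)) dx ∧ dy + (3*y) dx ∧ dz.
d(omega) = (-3) dx ∧ dy ∧ dz

For a 2-form omega = sum_{i<j} g_{ij} dx_i ∧ dx_j, the exterior derivative is
  d(omega) = sum_{i<j} d(g_{ij}) ∧ dx_i ∧ dx_j = sum_{i<j, k} (∂g_{ij}/∂x_k) dx_k ∧ dx_i ∧ dx_j.
Expand each term, using dx_k ∧ dx_i ∧ dx_j = sgn(permutation) dx_{(a)} ∧ dx_{(b)} ∧ dx_{(c)} with (a < b < c) sorted:
  d(3*y) includes (∂/∂y)(3*y) dy = (3) dy, which multiplied by dx ∧ dz gives (-3) dx ∧ dy ∧ dz
Collecting like 3-forms: d(omega) = (-3) dx ∧ dy ∧ dz.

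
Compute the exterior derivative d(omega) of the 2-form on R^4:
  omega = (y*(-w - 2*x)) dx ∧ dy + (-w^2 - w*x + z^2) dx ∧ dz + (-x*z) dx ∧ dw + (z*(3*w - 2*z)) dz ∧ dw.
d(omega) = (-y) dx ∧ dy ∧ dw + (-2*w) dx ∧ dz ∧ dw

For a 2-form omega = sum_{i<j} g_{ij} dx_i ∧ dx_j, the exterior derivative is
  d(omega) = sum_{i<j} d(g_{ij}) ∧ dx_i ∧ dx_j = sum_{i<j, k} (∂g_{ij}/∂x_k) dx_k ∧ dx_i ∧ dx_j.
Expand each term, using dx_k ∧ dx_i ∧ dx_j = sgn(permutation) dx_{(a)} ∧ dx_{(b)} ∧ dx_{(c)} with (a < b < c) sorted:
  d(y*(-w - 2*x)) includes (∂/∂w)(y*(-w - 2*x)) dw = (-y) dw, which multiplied by dx ∧ dy gives (-y) dx ∧ dy ∧ dw
  d(-w^2 - w*x + z^2) includes (∂/∂w)(-w^2 - w*x + z^2) dw = (-2*w - x) dw, which multiplied by dx ∧ dz gives (-2*w - x) dx ∧ dz ∧ dw
  d(-x*z) includes (∂/∂z)(-x*z) dz = (-x) dz, which multiplied by dx ∧ dw gives (x) dx ∧ dz ∧ dw
Collecting like 3-forms: d(omega) = (-y) dx ∧ dy ∧ dw + (-2*w) dx ∧ dz ∧ dw.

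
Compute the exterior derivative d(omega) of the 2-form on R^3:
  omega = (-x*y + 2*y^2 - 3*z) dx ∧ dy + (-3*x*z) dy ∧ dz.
d(omega) = (-3*z - 3) dx ∧ dy ∧ dz

For a 2-form omega = sum_{i<j} g_{ij} dx_i ∧ dx_j, the exterior derivative is
  d(omega) = sum_{i<j} d(g_{ij}) ∧ dx_i ∧ dx_j = sum_{i<j, k} (∂g_{ij}/∂x_k) dx_k ∧ dx_i ∧ dx_j.
Expand each term, using dx_k ∧ dx_i ∧ dx_j = sgn(permutation) dx_{(a)} ∧ dx_{(b)} ∧ dx_{(c)} with (a < b < c) sorted:
  d(-x*y + 2*y^2 - 3*z) includes (∂/∂z)(-x*y + 2*y^2 - 3*z) dz = (-3) dz, which multiplied by dx ∧ dy gives (-3) dx ∧ dy ∧ dz
  d(-3*x*z) includes (∂/∂x)(-3*x*z) dx = (-3*z) dx, which multiplied by dy ∧ dz gives (-3*z) dx ∧ dy ∧ dz
Collecting like 3-forms: d(omega) = (-3*z - 3) dx ∧ dy ∧ dz.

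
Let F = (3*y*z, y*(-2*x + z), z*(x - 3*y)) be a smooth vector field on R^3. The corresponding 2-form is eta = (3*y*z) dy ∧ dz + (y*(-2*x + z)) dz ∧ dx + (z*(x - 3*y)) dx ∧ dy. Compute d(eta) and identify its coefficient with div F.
d(eta) = (-x - 3*y + z) dx ∧ dy ∧ dz; div F = -x - 3*y + z

For a 2-form in R^3 of the form above, applying d gives a 3-form with coefficient ∂P/∂x + ∂Q/∂y + ∂R/∂z:
  ∂P/∂x = 0
  ∂Q/∂y = -2*x + z
  ∂R/∂z = x - 3*y
Sum = -x - 3*y + z, which is exactly div F.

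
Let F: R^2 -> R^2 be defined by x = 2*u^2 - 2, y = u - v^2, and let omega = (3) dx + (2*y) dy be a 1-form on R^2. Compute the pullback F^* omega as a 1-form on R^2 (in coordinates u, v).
F^* omega = (14*u - 2*v^2) du + (4*v*(-u + v^2)) dv

Using F^*(f dg) = (f ∘ F) d(g ∘ F), substitute each coordinate x_i by F_i(u, v) in f_i, and replace dx_i by d F_i = (∂F_i/∂u) du + (∂F_i/∂v) dv.
  For the x component: f_1(F) = 3; d F_1 = (4*u) du + (0) dv
  For the y component: f_2(F) = 2*u - 2*v^2; d F_2 = (1) du + (-2*v) dv
Combining and collecting du, dv coefficients:
  coeff of du: 14*u - 2*v^2
  coeff of dv: 4*v*(-u + v^2)
F^* omega = (14*u - 2*v^2) du + (4*v*(-u + v^2)) dv.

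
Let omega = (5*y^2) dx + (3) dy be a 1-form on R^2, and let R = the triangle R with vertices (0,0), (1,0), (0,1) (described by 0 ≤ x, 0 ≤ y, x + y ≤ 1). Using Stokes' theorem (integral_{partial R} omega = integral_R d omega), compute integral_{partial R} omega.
integral_(partial R) omega = -5/3

Stokes: integral_partial_R omega = integral_R d omega with d omega = (∂Q/∂x - ∂P/∂y) dx ∧ dy.
  ∂Q/∂x = 0
  ∂P/∂y = 10*y
  integrand = ∂Q/∂x - ∂P/∂y = -10*y.
Integrating over R: integral_0^1 integral_0^{1-x} (-10*y) dy dx = -5/3.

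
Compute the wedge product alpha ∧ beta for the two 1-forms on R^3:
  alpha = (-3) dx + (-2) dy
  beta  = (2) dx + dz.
alpha ∧ beta = (-3) dx ∧ dz + (4) dx ∧ dy + (-2) dy ∧ dz

Distribute the wedge, using dx_i ∧ dx_j = -dx_j ∧ dx_i and dx_i ∧ dx_i = 0. For each pair (i, j) with i < j, the coefficient of dx_i ∧ dx_j in alpha ∧ beta is (alpha_i * beta_j - alpha_j * beta_i). Collecting: alpha ∧ beta = (-3) dx ∧ dz + (4) dx ∧ dy + (-2) dy ∧ dz.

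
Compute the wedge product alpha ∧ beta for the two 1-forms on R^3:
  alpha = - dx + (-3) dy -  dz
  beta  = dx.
alpha ∧ beta = (3) dx ∧ dy + (1) dx ∧ dz

Distribute the wedge, using dx_i ∧ dx_j = -dx_j ∧ dx_i and dx_i ∧ dx_i = 0. For each pair (i, j) with i < j, the coefficient of dx_i ∧ dx_j in alpha ∧ beta is (alpha_i * beta_j - alpha_j * beta_i). Collecting: alpha ∧ beta = (3) dx ∧ dy + (1) dx ∧ dz.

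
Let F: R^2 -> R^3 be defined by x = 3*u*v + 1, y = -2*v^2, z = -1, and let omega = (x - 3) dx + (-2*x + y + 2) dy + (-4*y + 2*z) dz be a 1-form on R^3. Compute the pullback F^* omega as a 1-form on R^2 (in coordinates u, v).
F^* omega = (3*v*(3*u*v - 2)) du + (9*u^2*v + 24*u*v^2 - 6*u + 8*v^3) dv

Using F^*(f dg) = (f ∘ F) d(g ∘ F), substitute each coordinate x_i by F_i(u, v) in f_i, and replace dx_i by d F_i = (∂F_i/∂u) du + (∂F_i/∂v) dv.
  For the x component: f_1(F) = 3*u*v - 2; d F_1 = (3*v) du + (3*u) dv
  For the y component: f_2(F) = 2*v*(-3*u - v); d F_2 = (0) du + (-4*v) dv
  For the z component: f_3(F) = 8*v^2 - 2; d F_3 = (0) du + (0) dv
Combining and collecting du, dv coefficients:
  coeff of du: 3*v*(3*u*v - 2)
  coeff of dv: 9*u^2*v + 24*u*v^2 - 6*u + 8*v^3
F^* omega = (3*v*(3*u*v - 2)) du + (9*u^2*v + 24*u*v^2 - 6*u + 8*v^3) dv.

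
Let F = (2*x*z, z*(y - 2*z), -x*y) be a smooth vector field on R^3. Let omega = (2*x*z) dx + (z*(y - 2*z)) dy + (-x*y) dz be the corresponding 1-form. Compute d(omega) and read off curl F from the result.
d(omega) = (-x - y + 4*z) dy ∧ dz + (2*x + y) dz ∧ dx + (0) dx ∧ dy; curl F = (-x - y + 4*z, 2*x + y, 0)

d omega = sum_{i<j} (∂f_j/∂x_i - ∂f_i/∂x_j) dx_i ∧ dx_j. Under the identification (dy ∧ dz, dz ∧ dx, dx ∧ dy) ↔ (e_x, e_y, e_z), the coefficients are exactly the components of curl F. Compute:
  ∂R/∂y - ∂Q/∂z = (-x) - (y - 4*z) = -x - y + 4*z
  ∂P/∂z - ∂R/∂x = (2*x) - (-y) = 2*x + y
  ∂Q/∂x - ∂P/∂y = (0) - (0) = 0.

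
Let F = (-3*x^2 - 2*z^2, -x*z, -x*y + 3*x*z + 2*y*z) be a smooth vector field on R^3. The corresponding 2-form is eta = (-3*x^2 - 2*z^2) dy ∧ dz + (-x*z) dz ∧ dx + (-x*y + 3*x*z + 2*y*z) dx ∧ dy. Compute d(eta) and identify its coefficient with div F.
d(eta) = (-3*x + 2*y) dx ∧ dy ∧ dz; div F = -3*x + 2*y

For a 2-form in R^3 of the form above, applying d gives a 3-form with coefficient ∂P/∂x + ∂Q/∂y + ∂R/∂z:
  ∂P/∂x = -6*x
  ∂Q/∂y = 0
  ∂R/∂z = 3*x + 2*y
Sum = -3*x + 2*y, which is exactly div F.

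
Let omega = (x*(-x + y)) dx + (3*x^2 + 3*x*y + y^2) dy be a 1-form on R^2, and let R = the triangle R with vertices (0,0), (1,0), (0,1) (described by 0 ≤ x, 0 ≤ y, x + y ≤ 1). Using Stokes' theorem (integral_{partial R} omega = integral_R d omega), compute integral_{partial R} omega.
integral_(partial R) omega = 4/3

Stokes: integral_partial_R omega = integral_R d omega with d omega = (∂Q/∂x - ∂P/∂y) dx ∧ dy.
  ∂Q/∂x = 6*x + 3*y
  ∂P/∂y = x
  integrand = ∂Q/∂x - ∂P/∂y = 5*x + 3*y.
Integrating over R: integral_0^1 integral_0^{1-x} (5*x + 3*y) dy dx = 4/3.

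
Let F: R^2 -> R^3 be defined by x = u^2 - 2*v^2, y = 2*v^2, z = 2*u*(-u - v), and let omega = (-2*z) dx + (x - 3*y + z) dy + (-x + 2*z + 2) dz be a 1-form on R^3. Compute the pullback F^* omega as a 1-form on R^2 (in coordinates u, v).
F^* omega = (28*u^3 + 34*u^2*v - 8*u - 4*v^3 - 4*v) du + (10*u^3 - 12*u^2*v - 28*u*v^2 - 4*u - 32*v^3) dv

Using F^*(f dg) = (f ∘ F) d(g ∘ F), substitute each coordinate x_i by F_i(u, v) in f_i, and replace dx_i by d F_i = (∂F_i/∂u) du + (∂F_i/∂v) dv.
  For the x component: f_1(F) = 4*u*(u + v); d F_1 = (2*u) du + (-4*v) dv
  For the y component: f_2(F) = -u^2 - 2*u*v - 8*v^2; d F_2 = (0) du + (4*v) dv
  For the z component: f_3(F) = -5*u^2 - 4*u*v + 2*v^2 + 2; d F_3 = (-4*u - 2*v) du + (-2*u) dv
Combining and collecting du, dv coefficients:
  coeff of du: 28*u^3 + 34*u^2*v - 8*u - 4*v^3 - 4*v
  coeff of dv: 10*u^3 - 12*u^2*v - 28*u*v^2 - 4*u - 32*v^3
F^* omega = (28*u^3 + 34*u^2*v - 8*u - 4*v^3 - 4*v) du + (10*u^3 - 12*u^2*v - 28*u*v^2 - 4*u - 32*v^3) dv.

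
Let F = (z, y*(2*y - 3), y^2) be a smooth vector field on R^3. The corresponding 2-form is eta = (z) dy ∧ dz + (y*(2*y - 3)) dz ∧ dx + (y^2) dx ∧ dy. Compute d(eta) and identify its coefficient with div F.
d(eta) = (4*y - 3) dx ∧ dy ∧ dz; div F = 4*y - 3

For a 2-form in R^3 of the form above, applying d gives a 3-form with coefficient ∂P/∂x + ∂Q/∂y + ∂R/∂z:
  ∂P/∂x = 0
  ∂Q/∂y = 4*y - 3
  ∂R/∂z = 0
Sum = 4*y - 3, which is exactly div F.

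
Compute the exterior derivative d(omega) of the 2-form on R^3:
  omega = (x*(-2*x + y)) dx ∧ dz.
d(omega) = (-x) dx ∧ dy ∧ dz

For a 2-form omega = sum_{i<j} g_{ij} dx_i ∧ dx_j, the exterior derivative is
  d(omega) = sum_{i<j} d(g_{ij}) ∧ dx_i ∧ dx_j = sum_{i<j, k} (∂g_{ij}/∂x_k) dx_k ∧ dx_i ∧ dx_j.
Expand each term, using dx_k ∧ dx_i ∧ dx_j = sgn(permutation) dx_{(a)} ∧ dx_{(b)} ∧ dx_{(c)} with (a < b < c) sorted:
  d(x*(-2*x + y)) includes (∂/∂y)(x*(-2*x + y)) dy = (x) dy, which multiplied by dx ∧ dz gives (-x) dx ∧ dy ∧ dz
Collecting like 3-forms: d(omega) = (-x) dx ∧ dy ∧ dz.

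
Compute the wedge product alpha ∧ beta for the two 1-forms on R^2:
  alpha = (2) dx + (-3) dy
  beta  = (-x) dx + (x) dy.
alpha ∧ beta = (-x) dx ∧ dy

Distribute the wedge, using dx_i ∧ dx_j = -dx_j ∧ dx_i and dx_i ∧ dx_i = 0. For each pair (i, j) with i < j, the coefficient of dx_i ∧ dx_j in alpha ∧ beta is (alpha_i * beta_j - alpha_j * beta_i). Collecting: alpha ∧ beta = (-x) dx ∧ dy.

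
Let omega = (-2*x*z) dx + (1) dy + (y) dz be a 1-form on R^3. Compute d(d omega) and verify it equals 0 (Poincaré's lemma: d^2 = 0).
d(d omega) = 0

Step 1: d omega = sum_{i<j} (∂f_j/∂x_i - ∂f_i/∂x_j) dx_i ∧ dx_j:
  coeff of dx ∧ dy: 0
  coeff of dx ∧ dz: 2*x
  coeff of dy ∧ dz: 1
Step 2: Apply d again to each 2-form coefficient. The only possible 3-form in R^3 is dx ∧ dy ∧ dz, with coefficient
  ∂(coeff of dy∧dz)/∂x - ∂(coeff of dx∧dz)/∂y + ∂(coeff of dx∧dy)/∂z
  = ∂/∂x (1) - ∂/∂y (2*x) + ∂/∂z (0).
Each of these terms simplifies to sums of mixed partials that cancel in pairs. The result is 0 (by equality of mixed partials for smooth functions — Schwarz / Clairaut).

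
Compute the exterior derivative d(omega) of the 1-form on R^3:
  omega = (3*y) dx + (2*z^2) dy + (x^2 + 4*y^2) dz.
d(omega) = (-3) dx ∧ dy + (2*x) dx ∧ dz + (8*y - 4*z) dy ∧ dz

For a 1-form omega = sum_i f_i dx_i, the exterior derivative is
  d(omega) = sum_{i < j} (∂f_j/∂x_i - ∂f_i/∂x_j) dx_i ∧ dx_j.
  coefficient of dx ∧ dy: ∂f_2/∂x - ∂f_1/∂y = ∂(2*z^2)/∂x - ∂(3*y)/∂y = -3
  coefficient of dx ∧ dz: ∂f_3/∂x - ∂f_1/∂z = ∂(x^2 + 4*y^2)/∂x - ∂(3*y)/∂z = 2*x
  coefficient of dy ∧ dz: ∂f_3/∂y - ∂f_2/∂z = ∂(x^2 + 4*y^2)/∂y - ∂(2*z^2)/∂z = 8*y - 4*z
Assembling: d(omega) = (-3) dx ∧ dy + (2*x) dx ∧ dz + (8*y - 4*z) dy ∧ dz.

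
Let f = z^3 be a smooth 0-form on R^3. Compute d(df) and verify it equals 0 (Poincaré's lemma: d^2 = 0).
d(df) = 0

Step 1: df = sum_i (∂f/∂x_i) dx_i = (0) dx + (0) dy + (3*z^2) dz.
Step 2: Apply d again. Using the 1-form formula, the coefficient of dx ∧ dy in d(df) is ∂^2 f/∂x ∂y - ∂^2 f/∂y ∂x = (0) - (0) = 0 (equality of mixed partials for smooth f).
Similarly for dx ∧ dz and dy ∧ dz — all coefficients vanish. So d(df) = 0.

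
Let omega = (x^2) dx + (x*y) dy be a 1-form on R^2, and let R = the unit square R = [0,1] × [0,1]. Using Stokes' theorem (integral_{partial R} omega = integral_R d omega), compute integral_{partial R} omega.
integral_(partial R) omega = 1/2

Stokes: integral_partial_R omega = integral_R d omega with d omega = (∂Q/∂x - ∂P/∂y) dx ∧ dy.
  ∂Q/∂x = y
  ∂P/∂y = 0
  integrand = ∂Q/∂x - ∂P/∂y = y.
Integrating over R: integral_0^1 integral_0^1 (y) dx dy = 1/2.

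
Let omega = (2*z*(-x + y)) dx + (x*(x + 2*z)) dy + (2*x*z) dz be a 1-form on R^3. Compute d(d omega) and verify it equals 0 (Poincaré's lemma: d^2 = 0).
d(d omega) = 0

Step 1: d omega = sum_{i<j} (∂f_j/∂x_i - ∂f_i/∂x_j) dx_i ∧ dx_j:
  coeff of dx ∧ dy: 2*x
  coeff of dx ∧ dz: 2*x - 2*y + 2*z
  coeff of dy ∧ dz: -2*x
Step 2: Apply d again to each 2-form coefficient. The only possible 3-form in R^3 is dx ∧ dy ∧ dz, with coefficient
  ∂(coeff of dy∧dz)/∂x - ∂(coeff of dx∧dz)/∂y + ∂(coeff of dx∧dy)/∂z
  = ∂/∂x (-2*x) - ∂/∂y (2*x - 2*y + 2*z) + ∂/∂z (2*x).
Each of these terms simplifies to sums of mixed partials that cancel in pairs. The result is 0 (by equality of mixed partials for smooth functions — Schwarz / Clairaut).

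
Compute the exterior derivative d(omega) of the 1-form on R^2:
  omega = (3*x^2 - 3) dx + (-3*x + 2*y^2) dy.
d(omega) = (-3) dx ∧ dy

For a 1-form omega = sum_i f_i dx_i, the exterior derivative is
  d(omega) = sum_{i < j} (∂f_j/∂x_i - ∂f_i/∂x_j) dx_i ∧ dx_j.
  coefficient of dx ∧ dy: ∂f_2/∂x - ∂f_1/∂y = ∂(-3*x + 2*y^2)/∂x - ∂(3*x^2 - 3)/∂y = -3
Assembling: d(omega) = (-3) dx ∧ dy.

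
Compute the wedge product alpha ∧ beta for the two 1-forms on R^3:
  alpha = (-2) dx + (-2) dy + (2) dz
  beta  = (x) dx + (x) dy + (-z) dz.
alpha ∧ beta = (-2*x + 2*z) dx ∧ dz + (-2*x + 2*z) dy ∧ dz

Distribute the wedge, using dx_i ∧ dx_j = -dx_j ∧ dx_i and dx_i ∧ dx_i = 0. For each pair (i, j) with i < j, the coefficient of dx_i ∧ dx_j in alpha ∧ beta is (alpha_i * beta_j - alpha_j * beta_i). Collecting: alpha ∧ beta = (-2*x + 2*z) dx ∧ dz + (-2*x + 2*z) dy ∧ dz.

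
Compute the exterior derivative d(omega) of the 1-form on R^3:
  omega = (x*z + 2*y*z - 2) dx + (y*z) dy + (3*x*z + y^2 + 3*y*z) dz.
d(omega) = (-2*z) dx ∧ dy + (-x - 2*y + 3*z) dx ∧ dz + (y + 3*z) dy ∧ dz

For a 1-form omega = sum_i f_i dx_i, the exterior derivative is
  d(omega) = sum_{i < j} (∂f_j/∂x_i - ∂f_i/∂x_j) dx_i ∧ dx_j.
  coefficient of dx ∧ dy: ∂f_2/∂x - ∂f_1/∂y = ∂(y*z)/∂x - ∂(x*z + 2*y*z - 2)/∂y = -2*z
  coefficient of dx ∧ dz: ∂f_3/∂x - ∂f_1/∂z = ∂(3*x*z + y^2 + 3*y*z)/∂x - ∂(x*z + 2*y*z - 2)/∂z = -x - 2*y + 3*z
  coefficient of dy ∧ dz: ∂f_3/∂y - ∂f_2/∂z = ∂(3*x*z + y^2 + 3*y*z)/∂y - ∂(y*z)/∂z = y + 3*z
Assembling: d(omega) = (-2*z) dx ∧ dy + (-x - 2*y + 3*z) dx ∧ dz + (y + 3*z) dy ∧ dz.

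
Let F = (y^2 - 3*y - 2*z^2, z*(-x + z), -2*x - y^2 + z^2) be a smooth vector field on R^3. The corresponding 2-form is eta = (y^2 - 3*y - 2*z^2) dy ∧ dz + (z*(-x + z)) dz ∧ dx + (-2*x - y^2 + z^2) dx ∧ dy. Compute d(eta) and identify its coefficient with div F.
d(eta) = (2*z) dx ∧ dy ∧ dz; div F = 2*z

For a 2-form in R^3 of the form above, applying d gives a 3-form with coefficient ∂P/∂x + ∂Q/∂y + ∂R/∂z:
  ∂P/∂x = 0
  ∂Q/∂y = 0
  ∂R/∂z = 2*z
Sum = 2*z, which is exactly div F.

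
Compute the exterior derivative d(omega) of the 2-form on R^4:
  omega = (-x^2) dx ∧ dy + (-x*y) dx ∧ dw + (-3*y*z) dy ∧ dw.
d(omega) = (x) dx ∧ dy ∧ dw + (3*y) dy ∧ dz ∧ dw

For a 2-form omega = sum_{i<j} g_{ij} dx_i ∧ dx_j, the exterior derivative is
  d(omega) = sum_{i<j} d(g_{ij}) ∧ dx_i ∧ dx_j = sum_{i<j, k} (∂g_{ij}/∂x_k) dx_k ∧ dx_i ∧ dx_j.
Expand each term, using dx_k ∧ dx_i ∧ dx_j = sgn(permutation) dx_{(a)} ∧ dx_{(b)} ∧ dx_{(c)} with (a < b < c) sorted:
  d(-x*y) includes (∂/∂y)(-x*y) dy = (-x) dy, which multiplied by dx ∧ dw gives (x) dx ∧ dy ∧ dw
  d(-3*y*z) includes (∂/∂z)(-3*y*z) dz = (-3*y) dz, which multiplied by dy ∧ dw gives (3*y) dy ∧ dz ∧ dw
Collecting like 3-forms: d(omega) = (x) dx ∧ dy ∧ dw + (3*y) dy ∧ dz ∧ dw.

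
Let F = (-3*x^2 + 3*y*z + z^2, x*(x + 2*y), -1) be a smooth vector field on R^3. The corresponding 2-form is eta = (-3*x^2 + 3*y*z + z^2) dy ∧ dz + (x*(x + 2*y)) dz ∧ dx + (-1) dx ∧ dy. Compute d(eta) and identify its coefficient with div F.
d(eta) = (-4*x) dx ∧ dy ∧ dz; div F = -4*x

For a 2-form in R^3 of the form above, applying d gives a 3-form with coefficient ∂P/∂x + ∂Q/∂y + ∂R/∂z:
  ∂P/∂x = -6*x
  ∂Q/∂y = 2*x
  ∂R/∂z = 0
Sum = -4*x, which is exactly div F.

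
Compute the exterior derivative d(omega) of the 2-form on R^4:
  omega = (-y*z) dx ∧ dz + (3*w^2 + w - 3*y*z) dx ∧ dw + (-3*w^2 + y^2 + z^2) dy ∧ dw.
d(omega) = (z) dx ∧ dy ∧ dz + (3*z) dx ∧ dy ∧ dw + (3*y) dx ∧ dz ∧ dw + (-2*z) dy ∧ dz ∧ dw

For a 2-form omega = sum_{i<j} g_{ij} dx_i ∧ dx_j, the exterior derivative is
  d(omega) = sum_{i<j} d(g_{ij}) ∧ dx_i ∧ dx_j = sum_{i<j, k} (∂g_{ij}/∂x_k) dx_k ∧ dx_i ∧ dx_j.
Expand each term, using dx_k ∧ dx_i ∧ dx_j = sgn(permutation) dx_{(a)} ∧ dx_{(b)} ∧ dx_{(c)} with (a < b < c) sorted:
  d(-y*z) includes (∂/∂y)(-y*z) dy = (-z) dy, which multiplied by dx ∧ dz gives (z) dx ∧ dy ∧ dz
  d(3*w^2 + w - 3*y*z) includes (∂/∂y)(3*w^2 + w - 3*y*z) dy = (-3*z) dy, which multiplied by dx ∧ dw gives (3*z) dx ∧ dy ∧ dw
  d(3*w^2 + w - 3*y*z) includes (∂/∂z)(3*w^2 + w - 3*y*z) dz = (-3*y) dz, which multiplied by dx ∧ dw gives (3*y) dx ∧ dz ∧ dw
  d(-3*w^2 + y^2 + z^2) includes (∂/∂z)(-3*w^2 + y^2 + z^2) dz = (2*z) dz, which multiplied by dy ∧ dw gives (-2*z) dy ∧ dz ∧ dw
Collecting like 3-forms: d(omega) = (z) dx ∧ dy ∧ dz + (3*z) dx ∧ dy ∧ dw + (3*y) dx ∧ dz ∧ dw + (-2*z) dy ∧ dz ∧ dw.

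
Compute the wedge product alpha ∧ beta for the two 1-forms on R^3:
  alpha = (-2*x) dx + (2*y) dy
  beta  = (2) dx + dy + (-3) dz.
alpha ∧ beta = (-2*x - 4*y) dx ∧ dy + (6*x) dx ∧ dz + (-6*y) dy ∧ dz

Distribute the wedge, using dx_i ∧ dx_j = -dx_j ∧ dx_i and dx_i ∧ dx_i = 0. For each pair (i, j) with i < j, the coefficient of dx_i ∧ dx_j in alpha ∧ beta is (alpha_i * beta_j - alpha_j * beta_i). Collecting: alpha ∧ beta = (-2*x - 4*y) dx ∧ dy + (6*x) dx ∧ dz + (-6*y) dy ∧ dz.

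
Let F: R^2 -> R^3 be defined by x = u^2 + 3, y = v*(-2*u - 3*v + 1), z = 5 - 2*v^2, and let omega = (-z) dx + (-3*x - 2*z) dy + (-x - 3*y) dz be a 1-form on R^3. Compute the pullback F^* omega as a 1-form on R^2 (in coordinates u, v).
F^* omega = (6*u^2*v + 4*u*v^2 - 10*u - 8*v^3 + 38*v) du + (6*u^3 + 22*u^2*v - 3*u^2 - 32*u*v^2 + 38*u - 60*v^3 + 16*v^2 + 126*v - 19) dv

Using F^*(f dg) = (f ∘ F) d(g ∘ F), substitute each coordinate x_i by F_i(u, v) in f_i, and replace dx_i by d F_i = (∂F_i/∂u) du + (∂F_i/∂v) dv.
  For the x component: f_1(F) = 2*v^2 - 5; d F_1 = (2*u) du + (0) dv
  For the y component: f_2(F) = -3*u^2 + 4*v^2 - 19; d F_2 = (-2*v) du + (-2*u - 6*v + 1) dv
  For the z component: f_3(F) = -u^2 + 6*u*v + 9*v^2 - 3*v - 3; d F_3 = (0) du + (-4*v) dv
Combining and collecting du, dv coefficients:
  coeff of du: 6*u^2*v + 4*u*v^2 - 10*u - 8*v^3 + 38*v
  coeff of dv: 6*u^3 + 22*u^2*v - 3*u^2 - 32*u*v^2 + 38*u - 60*v^3 + 16*v^2 + 126*v - 19
F^* omega = (6*u^2*v + 4*u*v^2 - 10*u - 8*v^3 + 38*v) du + (6*u^3 + 22*u^2*v - 3*u^2 - 32*u*v^2 + 38*u - 60*v^3 + 16*v^2 + 126*v - 19) dv.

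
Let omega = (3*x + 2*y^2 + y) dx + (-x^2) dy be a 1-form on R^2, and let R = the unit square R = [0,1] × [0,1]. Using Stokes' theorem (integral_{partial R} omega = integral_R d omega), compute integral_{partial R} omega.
integral_(partial R) omega = -4

Stokes: integral_partial_R omega = integral_R d omega with d omega = (∂Q/∂x - ∂P/∂y) dx ∧ dy.
  ∂Q/∂x = -2*x
  ∂P/∂y = 4*y + 1
  integrand = ∂Q/∂x - ∂P/∂y = -2*x - 4*y - 1.
Integrating over R: integral_0^1 integral_0^1 (-2*x - 4*y - 1) dx dy = -4.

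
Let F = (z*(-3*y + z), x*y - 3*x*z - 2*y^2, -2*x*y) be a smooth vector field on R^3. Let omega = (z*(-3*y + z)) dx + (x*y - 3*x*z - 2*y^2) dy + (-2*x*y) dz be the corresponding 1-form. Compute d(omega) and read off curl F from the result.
d(omega) = (x) dy ∧ dz + (-y + 2*z) dz ∧ dx + (y) dx ∧ dy; curl F = (x, -y + 2*z, y)

d omega = sum_{i<j} (∂f_j/∂x_i - ∂f_i/∂x_j) dx_i ∧ dx_j. Under the identification (dy ∧ dz, dz ∧ dx, dx ∧ dy) ↔ (e_x, e_y, e_z), the coefficients are exactly the components of curl F. Compute:
  ∂R/∂y - ∂Q/∂z = (-2*x) - (-3*x) = x
  ∂P/∂z - ∂R/∂x = (-3*y + 2*z) - (-2*y) = -y + 2*z
  ∂Q/∂x - ∂P/∂y = (y - 3*z) - (-3*z) = y.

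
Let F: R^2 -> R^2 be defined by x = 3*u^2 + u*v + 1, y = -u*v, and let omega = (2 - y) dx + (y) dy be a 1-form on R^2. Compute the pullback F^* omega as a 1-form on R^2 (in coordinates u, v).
F^* omega = (6*u^2*v + 2*u*v^2 + 12*u + 2*v) du + (2*u*(u*v + 1)) dv

Using F^*(f dg) = (f ∘ F) d(g ∘ F), substitute each coordinate x_i by F_i(u, v) in f_i, and replace dx_i by d F_i = (∂F_i/∂u) du + (∂F_i/∂v) dv.
  For the x component: f_1(F) = u*v + 2; d F_1 = (6*u + v) du + (u) dv
  For the y component: f_2(F) = -u*v; d F_2 = (-v) du + (-u) dv
Combining and collecting du, dv coefficients:
  coeff of du: 6*u^2*v + 2*u*v^2 + 12*u + 2*v
  coeff of dv: 2*u*(u*v + 1)
F^* omega = (6*u^2*v + 2*u*v^2 + 12*u + 2*v) du + (2*u*(u*v + 1)) dv.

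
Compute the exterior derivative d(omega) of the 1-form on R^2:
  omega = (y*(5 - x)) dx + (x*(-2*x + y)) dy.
d(omega) = (-3*x + y - 5) dx ∧ dy

For a 1-form omega = sum_i f_i dx_i, the exterior derivative is
  d(omega) = sum_{i < j} (∂f_j/∂x_i - ∂f_i/∂x_j) dx_i ∧ dx_j.
  coefficient of dx ∧ dy: ∂f_2/∂x - ∂f_1/∂y = ∂(x*(-2*x + y))/∂x - ∂(y*(5 - x))/∂y = -3*x + y - 5
Assembling: d(omega) = (-3*x + y - 5) dx ∧ dy.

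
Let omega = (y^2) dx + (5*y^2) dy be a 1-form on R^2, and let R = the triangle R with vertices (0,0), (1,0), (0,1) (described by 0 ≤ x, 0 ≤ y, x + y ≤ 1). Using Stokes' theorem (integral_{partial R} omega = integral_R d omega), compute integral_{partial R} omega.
integral_(partial R) omega = -1/3

Stokes: integral_partial_R omega = integral_R d omega with d omega = (∂Q/∂x - ∂P/∂y) dx ∧ dy.
  ∂Q/∂x = 0
  ∂P/∂y = 2*y
  integrand = ∂Q/∂x - ∂P/∂y = -2*y.
Integrating over R: integral_0^1 integral_0^{1-x} (-2*y) dy dx = -1/3.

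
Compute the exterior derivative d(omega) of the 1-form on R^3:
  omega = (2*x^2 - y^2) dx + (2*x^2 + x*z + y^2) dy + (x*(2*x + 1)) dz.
d(omega) = (4*x + 2*y + z) dx ∧ dy + (4*x + 1) dx ∧ dz + (-x) dy ∧ dz

For a 1-form omega = sum_i f_i dx_i, the exterior derivative is
  d(omega) = sum_{i < j} (∂f_j/∂x_i - ∂f_i/∂x_j) dx_i ∧ dx_j.
  coefficient of dx ∧ dy: ∂f_2/∂x - ∂f_1/∂y = ∂(2*x^2 + x*z + y^2)/∂x - ∂(2*x^2 - y^2)/∂y = 4*x + 2*y + z
  coefficient of dx ∧ dz: ∂f_3/∂x - ∂f_1/∂z = ∂(x*(2*x + 1))/∂x - ∂(2*x^2 - y^2)/∂z = 4*x + 1
  coefficient of dy ∧ dz: ∂f_3/∂y - ∂f_2/∂z = ∂(x*(2*x + 1))/∂y - ∂(2*x^2 + x*z + y^2)/∂z = -x
Assembling: d(omega) = (4*x + 2*y + z) dx ∧ dy + (4*x + 1) dx ∧ dz + (-x) dy ∧ dz.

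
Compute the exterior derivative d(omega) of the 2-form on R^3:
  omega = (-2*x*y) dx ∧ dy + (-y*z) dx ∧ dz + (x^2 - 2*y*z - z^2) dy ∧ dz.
d(omega) = (2*x + z) dx ∧ dy ∧ dz

For a 2-form omega = sum_{i<j} g_{ij} dx_i ∧ dx_j, the exterior derivative is
  d(omega) = sum_{i<j} d(g_{ij}) ∧ dx_i ∧ dx_j = sum_{i<j, k} (∂g_{ij}/∂x_k) dx_k ∧ dx_i ∧ dx_j.
Expand each term, using dx_k ∧ dx_i ∧ dx_j = sgn(permutation) dx_{(a)} ∧ dx_{(b)} ∧ dx_{(c)} with (a < b < c) sorted:
  d(-y*z) includes (∂/∂y)(-y*z) dy = (-z) dy, which multiplied by dx ∧ dz gives (z) dx ∧ dy ∧ dz
  d(x^2 - 2*y*z - z^2) includes (∂/∂x)(x^2 - 2*y*z - z^2) dx = (2*x) dx, which multiplied by dy ∧ dz gives (2*x) dx ∧ dy ∧ dz
Collecting like 3-forms: d(omega) = (2*x + z) dx ∧ dy ∧ dz.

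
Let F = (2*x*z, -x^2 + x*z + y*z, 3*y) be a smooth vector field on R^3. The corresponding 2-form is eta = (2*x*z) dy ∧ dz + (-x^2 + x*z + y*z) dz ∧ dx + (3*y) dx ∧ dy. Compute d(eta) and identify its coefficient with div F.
d(eta) = (3*z) dx ∧ dy ∧ dz; div F = 3*z

For a 2-form in R^3 of the form above, applying d gives a 3-form with coefficient ∂P/∂x + ∂Q/∂y + ∂R/∂z:
  ∂P/∂x = 2*z
  ∂Q/∂y = z
  ∂R/∂z = 0
Sum = 3*z, which is exactly div F.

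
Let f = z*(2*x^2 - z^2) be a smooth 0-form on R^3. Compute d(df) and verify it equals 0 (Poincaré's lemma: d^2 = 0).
d(df) = 0

Step 1: df = sum_i (∂f/∂x_i) dx_i = (4*x*z) dx + (0) dy + (2*x^2 - 3*z^2) dz.
Step 2: Apply d again. Using the 1-form formula, the coefficient of dx ∧ dy in d(df) is ∂^2 f/∂x ∂y - ∂^2 f/∂y ∂x = (0) - (0) = 0 (equality of mixed partials for smooth f).
Similarly for dx ∧ dz and dy ∧ dz — all coefficients vanish. So d(df) = 0.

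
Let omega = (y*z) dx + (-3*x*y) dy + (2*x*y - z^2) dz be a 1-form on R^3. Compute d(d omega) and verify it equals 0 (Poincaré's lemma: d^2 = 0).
d(d omega) = 0

Step 1: d omega = sum_{i<j} (∂f_j/∂x_i - ∂f_i/∂x_j) dx_i ∧ dx_j:
  coeff of dx ∧ dy: -3*y - z
  coeff of dx ∧ dz: y
  coeff of dy ∧ dz: 2*x
Step 2: Apply d again to each 2-form coefficient. The only possible 3-form in R^3 is dx ∧ dy ∧ dz, with coefficient
  ∂(coeff of dy∧dz)/∂x - ∂(coeff of dx∧dz)/∂y + ∂(coeff of dx∧dy)/∂z
  = ∂/∂x (2*x) - ∂/∂y (y) + ∂/∂z (-3*y - z).
Each of these terms simplifies to sums of mixed partials that cancel in pairs. The result is 0 (by equality of mixed partials for smooth functions — Schwarz / Clairaut).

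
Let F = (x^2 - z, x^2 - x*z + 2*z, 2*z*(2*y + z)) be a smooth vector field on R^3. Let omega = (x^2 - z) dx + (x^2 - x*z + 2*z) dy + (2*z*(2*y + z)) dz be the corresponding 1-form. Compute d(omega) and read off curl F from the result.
d(omega) = (x + 4*z - 2) dy ∧ dz + (-1) dz ∧ dx + (2*x - z) dx ∧ dy; curl F = (x + 4*z - 2, -1, 2*x - z)

d omega = sum_{i<j} (∂f_j/∂x_i - ∂f_i/∂x_j) dx_i ∧ dx_j. Under the identification (dy ∧ dz, dz ∧ dx, dx ∧ dy) ↔ (e_x, e_y, e_z), the coefficients are exactly the components of curl F. Compute:
  ∂R/∂y - ∂Q/∂z = (4*z) - (2 - x) = x + 4*z - 2
  ∂P/∂z - ∂R/∂x = (-1) - (0) = -1
  ∂Q/∂x - ∂P/∂y = (2*x - z) - (0) = 2*x - z.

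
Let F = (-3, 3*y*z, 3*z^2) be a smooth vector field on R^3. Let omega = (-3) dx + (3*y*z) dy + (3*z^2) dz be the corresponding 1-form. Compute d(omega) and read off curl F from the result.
d(omega) = (-3*y) dy ∧ dz + (0) dz ∧ dx + (0) dx ∧ dy; curl F = (-3*y, 0, 0)

d omega = sum_{i<j} (∂f_j/∂x_i - ∂f_i/∂x_j) dx_i ∧ dx_j. Under the identification (dy ∧ dz, dz ∧ dx, dx ∧ dy) ↔ (e_x, e_y, e_z), the coefficients are exactly the components of curl F. Compute:
  ∂R/∂y - ∂Q/∂z = (0) - (3*y) = -3*y
  ∂P/∂z - ∂R/∂x = (0) - (0) = 0
  ∂Q/∂x - ∂P/∂y = (0) - (0) = 0.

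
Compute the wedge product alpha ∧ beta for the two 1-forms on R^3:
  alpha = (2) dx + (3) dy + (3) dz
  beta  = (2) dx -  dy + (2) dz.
alpha ∧ beta = (-8) dx ∧ dy + (-2) dx ∧ dz + (9) dy ∧ dz

Distribute the wedge, using dx_i ∧ dx_j = -dx_j ∧ dx_i and dx_i ∧ dx_i = 0. For each pair (i, j) with i < j, the coefficient of dx_i ∧ dx_j in alpha ∧ beta is (alpha_i * beta_j - alpha_j * beta_i). Collecting: alpha ∧ beta = (-8) dx ∧ dy + (-2) dx ∧ dz + (9) dy ∧ dz.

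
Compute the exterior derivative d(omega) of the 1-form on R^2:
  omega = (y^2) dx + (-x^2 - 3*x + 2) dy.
d(omega) = (-2*x - 2*y - 3) dx ∧ dy

For a 1-form omega = sum_i f_i dx_i, the exterior derivative is
  d(omega) = sum_{i < j} (∂f_j/∂x_i - ∂f_i/∂x_j) dx_i ∧ dx_j.
  coefficient of dx ∧ dy: ∂f_2/∂x - ∂f_1/∂y = ∂(-x^2 - 3*x + 2)/∂x - ∂(y^2)/∂y = -2*x - 2*y - 3
Assembling: d(omega) = (-2*x - 2*y - 3) dx ∧ dy.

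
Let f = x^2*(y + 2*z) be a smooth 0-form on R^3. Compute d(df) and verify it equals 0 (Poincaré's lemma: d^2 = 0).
d(df) = 0

Step 1: df = sum_i (∂f/∂x_i) dx_i = (2*x*(y + 2*z)) dx + (x^2) dy + (2*x^2) dz.
Step 2: Apply d again. Using the 1-form formula, the coefficient of dx ∧ dy in d(df) is ∂^2 f/∂x ∂y - ∂^2 f/∂y ∂x = (2*x) - (2*x) = 0 (equality of mixed partials for smooth f).
Similarly for dx ∧ dz and dy ∧ dz — all coefficients vanish. So d(df) = 0.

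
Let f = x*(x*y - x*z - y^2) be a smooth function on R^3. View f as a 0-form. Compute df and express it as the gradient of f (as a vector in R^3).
df = (2*x*y - 2*x*z - y^2) dx + (x*(x - 2*y)) dy + (-x^2) dz; grad f = (2*x*y - 2*x*z - y^2, x*(x - 2*y), -x^2)

For a 0-form f, d f = (∂f/∂x) dx + (∂f/∂y) dy + (∂f/∂z) dz. The components of the vector representation are exactly the entries of grad f in Cartesian coordinates:
  ∂f/∂x = 2*x*y - 2*x*z - y^2
  ∂f/∂y = x*(x - 2*y)
  ∂f/∂z = -x^2.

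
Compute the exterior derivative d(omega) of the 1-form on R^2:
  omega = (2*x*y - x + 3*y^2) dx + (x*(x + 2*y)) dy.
d(omega) = (-4*y) dx ∧ dy

For a 1-form omega = sum_i f_i dx_i, the exterior derivative is
  d(omega) = sum_{i < j} (∂f_j/∂x_i - ∂f_i/∂x_j) dx_i ∧ dx_j.
  coefficient of dx ∧ dy: ∂f_2/∂x - ∂f_1/∂y = ∂(x*(x + 2*y))/∂x - ∂(2*x*y - x + 3*y^2)/∂y = -4*y
Assembling: d(omega) = (-4*y) dx ∧ dy.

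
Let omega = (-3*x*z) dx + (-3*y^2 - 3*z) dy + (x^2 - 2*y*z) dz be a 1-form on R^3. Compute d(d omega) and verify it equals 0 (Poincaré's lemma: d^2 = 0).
d(d omega) = 0

Step 1: d omega = sum_{i<j} (∂f_j/∂x_i - ∂f_i/∂x_j) dx_i ∧ dx_j:
  coeff of dx ∧ dy: 0
  coeff of dx ∧ dz: 5*x
  coeff of dy ∧ dz: 3 - 2*z
Step 2: Apply d again to each 2-form coefficient. The only possible 3-form in R^3 is dx ∧ dy ∧ dz, with coefficient
  ∂(coeff of dy∧dz)/∂x - ∂(coeff of dx∧dz)/∂y + ∂(coeff of dx∧dy)/∂z
  = ∂/∂x (3 - 2*z) - ∂/∂y (5*x) + ∂/∂z (0).
Each of these terms simplifies to sums of mixed partials that cancel in pairs. The result is 0 (by equality of mixed partials for smooth functions — Schwarz / Clairaut).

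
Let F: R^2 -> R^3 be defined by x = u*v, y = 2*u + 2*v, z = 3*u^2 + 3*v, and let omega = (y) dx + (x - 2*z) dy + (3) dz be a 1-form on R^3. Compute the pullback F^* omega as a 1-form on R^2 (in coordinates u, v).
F^* omega = (-12*u^2 + 4*u*v + 18*u + 2*v^2 - 12*v) du + (-10*u^2 + 4*u*v - 12*v + 9) dv

Using F^*(f dg) = (f ∘ F) d(g ∘ F), substitute each coordinate x_i by F_i(u, v) in f_i, and replace dx_i by d F_i = (∂F_i/∂u) du + (∂F_i/∂v) dv.
  For the x component: f_1(F) = 2*u + 2*v; d F_1 = (v) du + (u) dv
  For the y component: f_2(F) = -6*u^2 + u*v - 6*v; d F_2 = (2) du + (2) dv
  For the z component: f_3(F) = 3; d F_3 = (6*u) du + (3) dv
Combining and collecting du, dv coefficients:
  coeff of du: -12*u^2 + 4*u*v + 18*u + 2*v^2 - 12*v
  coeff of dv: -10*u^2 + 4*u*v - 12*v + 9
F^* omega = (-12*u^2 + 4*u*v + 18*u + 2*v^2 - 12*v) du + (-10*u^2 + 4*u*v - 12*v + 9) dv.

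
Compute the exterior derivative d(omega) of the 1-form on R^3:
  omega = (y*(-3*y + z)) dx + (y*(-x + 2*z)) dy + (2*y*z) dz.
d(omega) = (5*y - z) dx ∧ dy + (-y) dx ∧ dz + (-2*y + 2*z) dy ∧ dz

For a 1-form omega = sum_i f_i dx_i, the exterior derivative is
  d(omega) = sum_{i < j} (∂f_j/∂x_i - ∂f_i/∂x_j) dx_i ∧ dx_j.
  coefficient of dx ∧ dy: ∂f_2/∂x - ∂f_1/∂y = ∂(y*(-x + 2*z))/∂x - ∂(y*(-3*y + z))/∂y = 5*y - z
  coefficient of dx ∧ dz: ∂f_3/∂x - ∂f_1/∂z = ∂(2*y*z)/∂x - ∂(y*(-3*y + z))/∂z = -y
  coefficient of dy ∧ dz: ∂f_3/∂y - ∂f_2/∂z = ∂(2*y*z)/∂y - ∂(y*(-x + 2*z))/∂z = -2*y + 2*z
Assembling: d(omega) = (5*y - z) dx ∧ dy + (-y) dx ∧ dz + (-2*y + 2*z) dy ∧ dz.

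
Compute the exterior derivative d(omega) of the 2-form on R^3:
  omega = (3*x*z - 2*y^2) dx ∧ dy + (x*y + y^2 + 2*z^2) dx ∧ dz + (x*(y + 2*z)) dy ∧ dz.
d(omega) = (2*x - y + 2*z) dx ∧ dy ∧ dz

For a 2-form omega = sum_{i<j} g_{ij} dx_i ∧ dx_j, the exterior derivative is
  d(omega) = sum_{i<j} d(g_{ij}) ∧ dx_i ∧ dx_j = sum_{i<j, k} (∂g_{ij}/∂x_k) dx_k ∧ dx_i ∧ dx_j.
Expand each term, using dx_k ∧ dx_i ∧ dx_j = sgn(permutation) dx_{(a)} ∧ dx_{(b)} ∧ dx_{(c)} with (a < b < c) sorted:
  d(3*x*z - 2*y^2) includes (∂/∂z)(3*x*z - 2*y^2) dz = (3*x) dz, which multiplied by dx ∧ dy gives (3*x) dx ∧ dy ∧ dz
  d(x*y + y^2 + 2*z^2) includes (∂/∂y)(x*y + y^2 + 2*z^2) dy = (x + 2*y) dy, which multiplied by dx ∧ dz gives (-x - 2*y) dx ∧ dy ∧ dz
  d(x*(y + 2*z)) includes (∂/∂x)(x*(y + 2*z)) dx = (y + 2*z) dx, which multiplied by dy ∧ dz gives (y + 2*z) dx ∧ dy ∧ dz
Collecting like 3-forms: d(omega) = (2*x - y + 2*z) dx ∧ dy ∧ dz.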